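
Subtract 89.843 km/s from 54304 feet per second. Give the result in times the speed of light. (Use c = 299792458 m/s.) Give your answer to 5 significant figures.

54304 ft/s = 5.52111 × 10^-5 c and 89.843 km/s = 0.000299684 c.
5.52111 × 10^-5 − 0.000299684 ≈ -0.00024447 c.

-0.00024447 c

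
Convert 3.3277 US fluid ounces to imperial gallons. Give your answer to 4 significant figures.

1 US fluid ounce = 0.00650527 imperial gallons.
Then 3.3277 × 0.00650527 ≈ 0.02165 imp gal.

0.02165 imp gal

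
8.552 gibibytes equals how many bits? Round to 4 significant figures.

7.346e+10 bits

1 GiB = 8.58993e+9 bit.
So 8.552 × 8.58993e+9 ≈ 7.346e+10 bit.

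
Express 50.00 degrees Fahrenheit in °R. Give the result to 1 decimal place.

°R = °F + 459.67.
Applying the formula gives 509.7 °R.

509.7 degrees Rankine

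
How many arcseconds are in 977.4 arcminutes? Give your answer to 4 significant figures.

58640 arcsec

1 arcmin = 60.0000 arcsec.
So 977.4 × 60.0000 ≈ 58640 arcsec.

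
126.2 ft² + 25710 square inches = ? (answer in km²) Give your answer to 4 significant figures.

126.2 ft² = 1.17244 × 10^-5 km² and 25710 in² = 1.65871 × 10^-5 km².
1.17244 × 10^-5 + 1.65871 × 10^-5 ≈ 2.831 × 10^-5 km².

2.831 × 10^-5 km²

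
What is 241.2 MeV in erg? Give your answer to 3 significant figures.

1 megaelectronvolt = 1.60218e-6 erg.
Then 241.2 × 1.60218e-6 ≈ 0.000386 erg.

0.000386 erg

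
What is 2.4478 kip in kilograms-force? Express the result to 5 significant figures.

1110.3 kilograms-force

1 kip = 453.592 kilograms-force.
So 2.4478 × 453.592 ≈ 1110.3 kgf.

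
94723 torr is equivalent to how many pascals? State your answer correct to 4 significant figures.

1.263e+7 Pa

1 torr = 133.322 pascals.
94723 × 133.322 ≈ 1.263e+7 Pa.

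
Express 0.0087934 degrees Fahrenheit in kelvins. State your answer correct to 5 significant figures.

255.38 kelvins

K = (°F + 459.67) × 5/9.
Applying the formula gives 255.38 K.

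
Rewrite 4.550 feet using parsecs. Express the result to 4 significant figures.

1 foot = 9.87790e-18 pc.
4.550 × 9.87790e-18 ≈ 4.494e-17 pc.

4.494e-17 pc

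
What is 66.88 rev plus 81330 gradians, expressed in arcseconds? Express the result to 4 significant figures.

66.88 rev = 8.66765e+7 arcsec and 81330 grad = 2.63509e+8 arcsec.
8.66765e+7 + 2.63509e+8 ≈ 3.502e+8 arcsec.

3.502e+8 arcseconds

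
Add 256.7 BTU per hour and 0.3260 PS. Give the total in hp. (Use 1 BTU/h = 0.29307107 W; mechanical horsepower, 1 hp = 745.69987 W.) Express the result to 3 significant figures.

0.422 hp

256.7 BTU/h = 0.100887 hp and 0.3260 PS = 0.321540 hp.
0.100887 + 0.321540 ≈ 0.422 hp.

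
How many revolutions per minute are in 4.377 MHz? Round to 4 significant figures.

2.626e+8 revolutions per minute

1 MHz = 6.00000e+7 rpm.
So 4.377 × 6.00000e+7 ≈ 2.626e+8 rpm.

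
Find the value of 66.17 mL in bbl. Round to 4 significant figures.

1 milliliter = 6.28981 × 10^-6 oil barrels.
66.17 × 6.28981 × 10^-6 ≈ 0.0004162 bbl.

0.0004162 bbl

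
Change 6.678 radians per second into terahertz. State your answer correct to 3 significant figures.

1.06 × 10^-12 THz

1 radian per second = 1.59155 × 10^-13 terahertz.
So 6.678 × 1.59155 × 10^-13 ≈ 1.06 × 10^-12 THz.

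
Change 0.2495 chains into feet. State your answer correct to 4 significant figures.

1 chain = 66.0000 ft.
0.2495 × 66.0000 ≈ 16.47 ft.

16.47 feet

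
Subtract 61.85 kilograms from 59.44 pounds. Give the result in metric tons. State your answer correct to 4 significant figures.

-0.03489 metric tons

59.44 lb = 0.0269615 t and 61.85 kg = 0.0618500 t.
0.0269615 − 0.0618500 ≈ -0.03489 t.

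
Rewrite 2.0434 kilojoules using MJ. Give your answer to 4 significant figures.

0.002043 MJ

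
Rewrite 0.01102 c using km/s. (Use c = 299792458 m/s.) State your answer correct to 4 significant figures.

3304 kilometers per second

1 speed of light = 299792 km/s.
0.01102 × 299792 ≈ 3304 km/s.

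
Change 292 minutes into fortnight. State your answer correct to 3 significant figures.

1 minute = 4.96032 × 10^-5 fortnight.
Then 292 × 4.96032 × 10^-5 ≈ 0.0145 fortnight.

0.0145 fortnights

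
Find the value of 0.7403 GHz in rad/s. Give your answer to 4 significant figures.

4.651 × 10^9 rad/s

1 gigahertz = 6.28319 × 10^9 rad/s.
Thus 0.7403 × 6.28319 × 10^9 ≈ 4.651 × 10^9 rad/s.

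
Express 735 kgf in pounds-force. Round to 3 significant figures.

1620 lbf

1 kgf = 2.20462 lbf.
Then 735 × 2.20462 ≈ 1620 lbf.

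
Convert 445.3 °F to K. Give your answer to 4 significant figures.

502.8 K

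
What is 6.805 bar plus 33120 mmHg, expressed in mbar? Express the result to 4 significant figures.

50960 millibar

6.805 bar = 6805.00 mbar and 33120 mmHg = 44156.4 mbar.
6805.00 + 44156.4 ≈ 50960 mbar.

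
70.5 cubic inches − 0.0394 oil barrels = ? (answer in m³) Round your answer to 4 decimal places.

-0.0051 m³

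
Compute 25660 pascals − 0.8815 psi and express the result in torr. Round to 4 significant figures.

146.9 torr

25660 Pa = 192.466 torr and 0.8815 psi = 45.5867 torr.
192.466 − 45.5867 ≈ 146.9 torr.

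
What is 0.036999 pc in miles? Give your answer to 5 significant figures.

1 pc = 1.91735e+13 miles.
0.036999 × 1.91735e+13 ≈ 7.0940e+11 mi.

7.0940e+11 mi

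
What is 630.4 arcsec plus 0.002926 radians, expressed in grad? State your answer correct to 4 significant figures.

0.3808 gradians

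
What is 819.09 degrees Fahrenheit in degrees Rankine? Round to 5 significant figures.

°R = °F + 459.67.
Applying the formula gives 1278.8 °R.

1278.8 °R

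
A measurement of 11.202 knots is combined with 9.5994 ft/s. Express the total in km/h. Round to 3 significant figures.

31.3 kilometers per hour

11.202 kn = 20.7461 km/h and 9.5994 ft/s = 10.5332 km/h.
20.7461 + 10.5332 ≈ 31.3 km/h.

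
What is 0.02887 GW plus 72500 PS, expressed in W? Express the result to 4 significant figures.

0.02887 GW = 2.88700 × 10^7 W and 72500 PS = 5.33237 × 10^7 W.
2.88700 × 10^7 + 5.33237 × 10^7 ≈ 8.219 × 10^7 W.

8.219 × 10^7 W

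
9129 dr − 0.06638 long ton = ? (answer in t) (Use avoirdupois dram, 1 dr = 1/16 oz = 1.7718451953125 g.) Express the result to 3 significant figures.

-0.0513 metric tons

9129 dr = 0.0161752 t and 0.06638 long ton = 0.0674452 t.
0.0161752 − 0.0674452 ≈ -0.0513 t.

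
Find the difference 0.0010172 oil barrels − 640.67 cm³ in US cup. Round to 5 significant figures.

0.0010172 bbl = 0.683558 US cup and 640.67 cm³ = 2.70795 US cup.
0.683558 − 2.70795 ≈ -2.0244 US cup.

-2.0244 US cup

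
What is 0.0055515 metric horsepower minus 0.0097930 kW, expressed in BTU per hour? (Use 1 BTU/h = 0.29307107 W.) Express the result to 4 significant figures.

0.0055515 PS = 13.9322 BTU/h and 0.0097930 kW = 33.4151 BTU/h.
13.9322 − 33.4151 ≈ -19.48 BTU/h.

-19.48 BTU/h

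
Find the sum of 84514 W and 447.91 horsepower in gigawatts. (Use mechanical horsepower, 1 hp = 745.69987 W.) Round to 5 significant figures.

0.00041852 GW

84514 W = 8.45140e-5 GW and 447.91 hp = 0.000334006 GW.
8.45140e-5 + 0.000334006 ≈ 0.00041852 GW.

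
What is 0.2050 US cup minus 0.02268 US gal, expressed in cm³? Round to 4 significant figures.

-37.35 cubic centimeters

0.2050 US cup = 48.5006 cm³ and 0.02268 US gal = 85.8531 cm³.
48.5006 − 85.8531 ≈ -37.35 cm³.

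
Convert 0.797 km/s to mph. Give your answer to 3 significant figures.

1780 miles per hour

1 kilometer per second = 2236.94 mph.
So 0.797 × 2236.94 ≈ 1780 mph.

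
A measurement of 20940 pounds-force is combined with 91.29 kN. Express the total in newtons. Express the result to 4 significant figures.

184400 newtons

20940 lbf = 93145.8 N and 91.29 kN = 91290.0 N.
93145.8 + 91290.0 ≈ 184400 N.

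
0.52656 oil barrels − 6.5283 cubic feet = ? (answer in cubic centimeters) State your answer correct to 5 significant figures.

0.52656 bbl = 83716.4 cm³ and 6.5283 ft³ = 184861 cm³.
83716.4 − 184861 ≈ -101140 cm³.

-101140 cm³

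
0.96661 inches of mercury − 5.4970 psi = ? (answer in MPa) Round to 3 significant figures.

0.96661 inHg = 0.00327332 MPa and 5.4970 psi = 0.0379005 MPa.
0.00327332 − 0.0379005 ≈ -0.0346 MPa.

-0.0346 megapascals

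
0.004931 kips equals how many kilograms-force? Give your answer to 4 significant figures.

2.237 kgf

1 kip = 453.592 kilograms-force.
0.004931 × 453.592 ≈ 2.237 kgf.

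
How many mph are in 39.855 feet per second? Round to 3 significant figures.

27.2 miles per hour

1 ft/s = 0.681818 mph.
So 39.855 × 0.681818 ≈ 27.2 mph.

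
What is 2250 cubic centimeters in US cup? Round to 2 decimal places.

1 cubic centimeter = 0.00422675 US cups.
Then 2250 × 0.00422675 ≈ 9.51 US cup.

9.51 US cups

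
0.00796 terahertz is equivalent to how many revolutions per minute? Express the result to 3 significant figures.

4.78 × 10^11 revolutions per minute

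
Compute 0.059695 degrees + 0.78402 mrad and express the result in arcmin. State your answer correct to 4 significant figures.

0.059695 ° = 3.58170 arcmin and 0.78402 mrad = 2.69526 arcmin.
3.58170 + 2.69526 ≈ 6.277 arcmin.

6.277 arcminutes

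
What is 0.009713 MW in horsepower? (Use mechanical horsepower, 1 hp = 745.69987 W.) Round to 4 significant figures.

1 MW = 1341.02 hp.
Then 0.009713 × 1341.02 ≈ 13.03 hp.

13.03 horsepower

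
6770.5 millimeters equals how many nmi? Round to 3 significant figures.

0.00366 nautical miles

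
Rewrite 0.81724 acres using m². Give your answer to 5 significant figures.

1 acre = 4046.86 square meters.
Thus 0.81724 × 4046.86 ≈ 3307.3 m².

3307.3 m²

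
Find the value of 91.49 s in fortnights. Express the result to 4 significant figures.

7.564e-5 fortnight

1 s = 8.26720e-7 fortnights.
So 91.49 × 8.26720e-7 ≈ 7.564e-5 fortnight.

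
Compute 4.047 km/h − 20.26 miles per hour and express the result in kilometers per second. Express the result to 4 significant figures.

-0.007933 km/s

4.047 km/h = 0.00112417 km/s and 20.26 mph = 0.00905703 km/s.
0.00112417 − 0.00905703 ≈ -0.007933 km/s.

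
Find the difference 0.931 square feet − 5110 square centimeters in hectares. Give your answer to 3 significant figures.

0.931 ft² = 8.64927 × 10^-6 ha and 5110 cm² = 5.11000 × 10^-5 ha.
8.64927 × 10^-6 − 5.11000 × 10^-5 ≈ -4.25 × 10^-5 ha.

-4.25 × 10^-5 hectares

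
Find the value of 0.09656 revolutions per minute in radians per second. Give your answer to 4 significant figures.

1 rpm = 0.104720 rad/s.
0.09656 × 0.104720 ≈ 0.01011 rad/s.

0.01011 radians per second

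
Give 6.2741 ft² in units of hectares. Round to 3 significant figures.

1 square foot = 9.29030 × 10^-6 ha.
Thus 6.2741 × 9.29030 × 10^-6 ≈ 5.83 × 10^-5 ha.

5.83 × 10^-5 hectares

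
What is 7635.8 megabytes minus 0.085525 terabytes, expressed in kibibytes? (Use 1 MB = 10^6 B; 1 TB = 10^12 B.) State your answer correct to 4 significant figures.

7635.8 MB = 7.45684 × 10^6 KiB and 0.085525 TB = 8.35205 × 10^7 KiB.
7.45684 × 10^6 − 8.35205 × 10^7 ≈ -7.606 × 10^7 KiB.

-7.606 × 10^7 KiB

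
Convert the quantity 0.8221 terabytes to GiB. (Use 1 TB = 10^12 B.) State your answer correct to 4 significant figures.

765.6 GiB

1 TB = 931.323 GiB.
Then 0.8221 × 931.323 ≈ 765.6 GiB.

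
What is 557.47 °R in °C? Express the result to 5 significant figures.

36.556 degrees Celsius

°R = (°C + 273.15) × 9/5.
Applying the formula gives 36.556 °C.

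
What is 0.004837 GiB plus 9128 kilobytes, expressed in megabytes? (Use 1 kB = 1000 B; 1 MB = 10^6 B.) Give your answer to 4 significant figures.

0.004837 GiB = 5.19369 MB and 9128 kB = 9.12800 MB.
5.19369 + 9.12800 ≈ 14.32 MB.

14.32 megabytes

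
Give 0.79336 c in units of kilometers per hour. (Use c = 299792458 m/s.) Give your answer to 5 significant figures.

8.5624e+8 km/h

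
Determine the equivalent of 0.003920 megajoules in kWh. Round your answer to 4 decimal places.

0.0011 kWh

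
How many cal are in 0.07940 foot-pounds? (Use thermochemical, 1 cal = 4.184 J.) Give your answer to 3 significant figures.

0.0257 cal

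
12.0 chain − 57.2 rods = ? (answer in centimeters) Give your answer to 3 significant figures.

-4630 centimeters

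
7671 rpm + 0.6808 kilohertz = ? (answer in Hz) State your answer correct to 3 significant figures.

809 Hz

7671 rpm = 127.850 Hz and 0.6808 kHz = 680.800 Hz.
127.850 + 680.800 ≈ 809 Hz.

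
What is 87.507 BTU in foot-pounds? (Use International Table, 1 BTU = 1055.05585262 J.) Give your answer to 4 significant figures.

68100 ft·lbf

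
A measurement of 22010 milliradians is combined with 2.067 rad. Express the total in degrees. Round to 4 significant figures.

1380 degrees

22010 mrad = 1261.08 ° and 2.067 rad = 118.430 °.
1261.08 + 118.430 ≈ 1380 °.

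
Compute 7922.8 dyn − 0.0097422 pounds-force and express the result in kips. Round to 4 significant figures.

8.069 × 10^-6 kips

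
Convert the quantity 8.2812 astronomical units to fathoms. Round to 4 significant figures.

6.774e+11 fathoms

1 au = 8.18011e+10 fathoms.
8.2812 × 8.18011e+10 ≈ 6.774e+11 fathom.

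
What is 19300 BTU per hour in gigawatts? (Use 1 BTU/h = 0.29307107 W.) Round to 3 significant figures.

1 BTU per hour = 2.93071e-10 gigawatts.
Thus 19300 × 2.93071e-10 ≈ 5.66e-6 GW.

5.66e-6 gigawatts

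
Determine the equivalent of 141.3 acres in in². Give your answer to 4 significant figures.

1 acre = 6.27264 × 10^6 square inches.
Then 141.3 × 6.27264 × 10^6 ≈ 8.863 × 10^8 in².

8.863 × 10^8 square inches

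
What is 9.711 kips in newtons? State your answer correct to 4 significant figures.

43200 newtons

1 kip = 4448.22 N.
Then 9.711 × 4448.22 ≈ 43200 N.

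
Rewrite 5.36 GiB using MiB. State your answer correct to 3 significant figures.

5490 mebibytes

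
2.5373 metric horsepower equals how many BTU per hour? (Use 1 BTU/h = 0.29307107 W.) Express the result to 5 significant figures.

1 PS = 2509.63 BTU/h.
So 2.5373 × 2509.63 ≈ 6367.7 BTU/h.

6367.7 BTU per hour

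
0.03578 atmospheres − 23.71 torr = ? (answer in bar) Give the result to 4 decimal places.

0.0046 bar

0.03578 atm = 0.0362541 bar and 23.71 torr = 0.0316107 bar.
0.0362541 − 0.0316107 ≈ 0.0046 bar.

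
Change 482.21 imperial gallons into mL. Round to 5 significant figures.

2.1922 × 10^6 milliliters

1 imperial gallon = 4546.09 mL.
482.21 × 4546.09 ≈ 2.1922 × 10^6 mL.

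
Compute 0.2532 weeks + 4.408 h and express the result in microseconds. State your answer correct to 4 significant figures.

0.2532 wk = 1.53135 × 10^11 μs and 4.408 h = 1.58688 × 10^10 μs.
1.53135 × 10^11 + 1.58688 × 10^10 ≈ 1.690 × 10^11 μs.

1.690 × 10^11 μs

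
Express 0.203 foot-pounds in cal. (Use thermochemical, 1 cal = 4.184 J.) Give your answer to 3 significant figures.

0.0658 cal

1 ft·lbf = 0.324048 calories.
So 0.203 × 0.324048 ≈ 0.0658 cal.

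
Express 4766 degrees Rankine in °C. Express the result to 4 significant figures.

2375 °C

°R = (°C + 273.15) × 9/5.
Applying the formula gives 2375 °C.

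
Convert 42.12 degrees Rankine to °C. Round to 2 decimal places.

°R = (°C + 273.15) × 9/5.
Applying the formula gives -249.75 °C.

-249.75 degrees Celsius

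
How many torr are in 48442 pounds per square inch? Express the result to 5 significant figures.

1 psi = 51.7149 torr.
So 48442 × 51.7149 ≈ 2.5052 × 10^6 torr.

2.5052 × 10^6 torr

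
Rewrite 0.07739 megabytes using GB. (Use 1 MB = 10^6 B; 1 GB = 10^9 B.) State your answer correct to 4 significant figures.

1 megabyte = 0.00100000 gigabytes.
0.07739 × 0.00100000 ≈ 7.739 × 10^-5 GB.

7.739 × 10^-5 GB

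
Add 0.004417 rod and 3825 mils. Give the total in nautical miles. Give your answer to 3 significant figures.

6.45 × 10^-5 nautical miles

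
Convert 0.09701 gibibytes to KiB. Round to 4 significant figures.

1 gibibyte = 1.04858e+6 KiB.
Thus 0.09701 × 1.04858e+6 ≈ 101700 KiB.

101700 kibibytes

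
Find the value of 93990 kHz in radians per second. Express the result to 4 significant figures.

1 kilohertz = 6283.19 radians per second.
93990 × 6283.19 ≈ 5.906 × 10^8 rad/s.

5.906 × 10^8 rad/s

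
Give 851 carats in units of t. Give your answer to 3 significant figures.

0.000170 metric tons

1 ct = 2.00000 × 10^-7 t.
So 851 × 2.00000 × 10^-7 ≈ 0.000170 t.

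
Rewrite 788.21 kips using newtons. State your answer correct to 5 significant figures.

1 kip = 4448.22 newtons.
Thus 788.21 × 4448.22 ≈ 3.5061 × 10^6 N.

3.5061 × 10^6 N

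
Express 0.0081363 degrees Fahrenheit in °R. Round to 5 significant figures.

459.68 degrees Rankine

°R = °F + 459.67.
Applying the formula gives 459.68 °R.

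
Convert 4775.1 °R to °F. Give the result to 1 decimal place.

°R = °F + 459.67.
Applying the formula gives 4315.4 °F.

4315.4 °F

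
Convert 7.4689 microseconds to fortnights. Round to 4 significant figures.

6.175e-12 fortnight

1 microsecond = 8.26720e-13 fortnights.
So 7.4689 × 8.26720e-13 ≈ 6.175e-12 fortnight.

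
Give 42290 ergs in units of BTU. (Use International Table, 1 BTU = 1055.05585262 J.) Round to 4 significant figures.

1 erg = 9.47817 × 10^-11 BTU.
42290 × 9.47817 × 10^-11 ≈ 4.008 × 10^-6 BTU.

4.008 × 10^-6 British thermal units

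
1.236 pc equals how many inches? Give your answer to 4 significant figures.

1.502e+18 inches

1 pc = 1.21483e+18 inches.
Then 1.236 × 1.21483e+18 ≈ 1.502e+18 in.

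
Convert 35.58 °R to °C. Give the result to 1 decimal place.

-253.4 °C

°R = (°C + 273.15) × 9/5.
Applying the formula gives -253.4 °C.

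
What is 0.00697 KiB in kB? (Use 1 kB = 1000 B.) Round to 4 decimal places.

1 KiB = 1.02400 kB.
So 0.00697 × 1.02400 ≈ 0.0071 kB.

0.0071 kB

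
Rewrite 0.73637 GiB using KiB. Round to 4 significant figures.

1 gibibyte = 1.04858 × 10^6 kibibytes.
0.73637 × 1.04858 × 10^6 ≈ 772100 KiB.

772100 KiB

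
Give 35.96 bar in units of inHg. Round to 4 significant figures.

1062 inHg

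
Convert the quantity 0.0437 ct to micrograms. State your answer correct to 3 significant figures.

1 carat = 200000 micrograms.
Thus 0.0437 × 200000 ≈ 8740 μg.

8740 μg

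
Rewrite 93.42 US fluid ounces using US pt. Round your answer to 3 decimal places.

1 US fluid ounce = 0.0625000 US pt.
Thus 93.42 × 0.0625000 ≈ 5.839 US pt.

5.839 US pt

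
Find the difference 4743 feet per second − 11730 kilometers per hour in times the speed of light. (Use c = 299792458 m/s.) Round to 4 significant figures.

4743 ft/s = 4.82222e-6 c and 11730 km/h = 1.08686e-5 c.
4.82222e-6 − 1.08686e-5 ≈ -6.046e-6 c.

-6.046e-6 c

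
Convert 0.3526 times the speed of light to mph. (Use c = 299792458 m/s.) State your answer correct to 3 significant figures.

2.36e+8 miles per hour

1 speed of light = 6.70617e+8 miles per hour.
Then 0.3526 × 6.70617e+8 ≈ 2.36e+8 mph.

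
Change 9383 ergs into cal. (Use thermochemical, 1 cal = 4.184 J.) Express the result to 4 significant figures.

0.0002243 cal

1 erg = 2.39006 × 10^-8 calories.
So 9383 × 2.39006 × 10^-8 ≈ 0.0002243 cal.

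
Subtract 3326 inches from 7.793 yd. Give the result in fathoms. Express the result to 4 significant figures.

7.793 yd = 3.89650 fathom and 3326 in = 46.1944 fathom.
3.89650 − 46.1944 ≈ -42.30 fathom.

-42.30 fathom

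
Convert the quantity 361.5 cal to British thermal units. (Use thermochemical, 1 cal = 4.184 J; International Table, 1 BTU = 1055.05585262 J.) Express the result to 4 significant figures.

1.434 BTU

1 calorie = 0.00396567 BTU.
Then 361.5 × 0.00396567 ≈ 1.434 BTU.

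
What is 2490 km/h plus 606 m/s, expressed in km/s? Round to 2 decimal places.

1.30 kilometers per second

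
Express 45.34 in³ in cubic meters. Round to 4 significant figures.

0.0007430 m³

1 cubic inch = 1.63871 × 10^-5 m³.
Then 45.34 × 1.63871 × 10^-5 ≈ 0.0007430 m³.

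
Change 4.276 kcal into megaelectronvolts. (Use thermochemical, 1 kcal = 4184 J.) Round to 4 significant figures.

1.117e+17 MeV

1 kilocalorie = 2.61145e+16 MeV.
So 4.276 × 2.61145e+16 ≈ 1.117e+17 MeV.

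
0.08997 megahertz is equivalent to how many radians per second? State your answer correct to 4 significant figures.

565300 rad/s

1 megahertz = 6.28319e+6 rad/s.
0.08997 × 6.28319e+6 ≈ 565300 rad/s.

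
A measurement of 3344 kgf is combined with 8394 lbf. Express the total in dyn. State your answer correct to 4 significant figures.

7.013 × 10^9 dynes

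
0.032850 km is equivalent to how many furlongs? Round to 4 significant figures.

1 kilometer = 4.97097 furlongs.
So 0.032850 × 4.97097 ≈ 0.1633 furlong.

0.1633 furlongs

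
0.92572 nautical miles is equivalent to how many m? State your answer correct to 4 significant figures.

1714 meters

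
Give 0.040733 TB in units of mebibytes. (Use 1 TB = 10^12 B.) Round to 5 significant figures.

38846 MiB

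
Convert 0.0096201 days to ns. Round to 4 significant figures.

1 d = 8.64000 × 10^13 ns.
Thus 0.0096201 × 8.64000 × 10^13 ≈ 8.312 × 10^11 ns.

8.312 × 10^11 ns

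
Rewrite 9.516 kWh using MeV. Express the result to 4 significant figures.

2.138 × 10^20 MeV

1 kWh = 2.24694 × 10^19 megaelectronvolts.
So 9.516 × 2.24694 × 10^19 ≈ 2.138 × 10^20 MeV.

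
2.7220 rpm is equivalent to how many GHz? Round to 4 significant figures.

4.537 × 10^-11 GHz

1 rpm = 1.66667 × 10^-11 GHz.
Then 2.7220 × 1.66667 × 10^-11 ≈ 4.537 × 10^-11 GHz.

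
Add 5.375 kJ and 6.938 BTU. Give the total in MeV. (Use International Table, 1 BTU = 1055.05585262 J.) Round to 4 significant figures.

7.924 × 10^16 MeV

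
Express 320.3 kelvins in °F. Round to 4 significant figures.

K = (°F + 459.67) × 5/9.
Applying the formula gives 116.9 °F.

116.9 °F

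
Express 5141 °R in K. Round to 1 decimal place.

2856.1 K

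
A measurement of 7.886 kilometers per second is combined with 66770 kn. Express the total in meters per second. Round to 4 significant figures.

42240 meters per second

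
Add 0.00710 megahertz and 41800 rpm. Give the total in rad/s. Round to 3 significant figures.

49000 rad/s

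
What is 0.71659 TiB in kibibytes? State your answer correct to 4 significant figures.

1 TiB = 1.07374 × 10^9 kibibytes.
So 0.71659 × 1.07374 × 10^9 ≈ 7.694 × 10^8 KiB.

7.694 × 10^8 KiB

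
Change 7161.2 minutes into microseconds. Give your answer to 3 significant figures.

4.30 × 10^11 microseconds

1 minute = 6.00000 × 10^7 microseconds.
So 7161.2 × 6.00000 × 10^7 ≈ 4.30 × 10^11 μs.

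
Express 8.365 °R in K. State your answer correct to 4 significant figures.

°R = K × 9/5.
Applying the formula gives 4.647 K.

4.647 kelvins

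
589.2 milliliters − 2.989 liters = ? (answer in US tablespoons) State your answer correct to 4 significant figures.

589.2 mL = 39.8464 US tbsp and 2.989 L = 202.140 US tbsp.
39.8464 − 202.140 ≈ -162.3 US tbsp.

-162.3 US tbsp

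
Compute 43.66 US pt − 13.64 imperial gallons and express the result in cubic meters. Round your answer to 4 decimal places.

43.66 US pt = 0.0206589 m³ and 13.64 imp gal = 0.0620087 m³.
0.0206589 − 0.0620087 ≈ -0.0413 m³.

-0.0413 cubic meters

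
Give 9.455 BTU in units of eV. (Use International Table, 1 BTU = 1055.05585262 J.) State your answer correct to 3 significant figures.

1 British thermal unit = 6.58514 × 10^21 electronvolts.
Then 9.455 × 6.58514 × 10^21 ≈ 6.23 × 10^22 eV.

6.23 × 10^22 eV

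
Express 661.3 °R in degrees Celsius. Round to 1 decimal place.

94.2 °C

°R = (°C + 273.15) × 9/5.
Applying the formula gives 94.2 °C.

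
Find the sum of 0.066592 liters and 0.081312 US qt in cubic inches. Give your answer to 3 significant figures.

8.76 in³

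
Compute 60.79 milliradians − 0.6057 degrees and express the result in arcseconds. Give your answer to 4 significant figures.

10360 arcsec

60.79 mrad = 12538.8 arcsec and 0.6057 ° = 2180.52 arcsec.
12538.8 − 2180.52 ≈ 10360 arcsec.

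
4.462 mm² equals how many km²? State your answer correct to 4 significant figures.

4.462e-12 square kilometers

1 mm² = 1.00000e-12 square kilometers.
4.462 × 1.00000e-12 ≈ 4.462e-12 km².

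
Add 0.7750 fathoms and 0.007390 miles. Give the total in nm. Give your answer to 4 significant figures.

0.7750 fathom = 1.41732e+9 nm and 0.007390 mi = 1.18931e+10 nm.
1.41732e+9 + 1.18931e+10 ≈ 1.331e+10 nm.

1.331e+10 nm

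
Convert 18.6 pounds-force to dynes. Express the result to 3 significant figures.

1 lbf = 444822 dyn.
18.6 × 444822 ≈ 8.27e+6 dyn.

8.27e+6 dyn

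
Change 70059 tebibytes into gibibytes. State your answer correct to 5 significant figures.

7.1740 × 10^7 gibibytes

1 TiB = 1024.00 gibibytes.
So 70059 × 1024.00 ≈ 7.1740 × 10^7 GiB.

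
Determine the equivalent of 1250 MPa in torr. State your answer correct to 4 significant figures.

9.376e+6 torr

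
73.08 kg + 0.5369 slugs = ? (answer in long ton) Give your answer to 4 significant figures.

0.07964 long tons

73.08 kg = 0.0719258 long ton and 0.5369 slug = 0.00771172 long ton.
0.0719258 + 0.00771172 ≈ 0.07964 long ton.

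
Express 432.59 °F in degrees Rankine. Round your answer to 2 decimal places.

892.26 degrees Rankine

°R = °F + 459.67.
Applying the formula gives 892.26 °R.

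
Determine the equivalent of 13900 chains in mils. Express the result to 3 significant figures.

1.10 × 10^10 mils

1 chain = 792000 mil.
13900 × 792000 ≈ 1.10 × 10^10 mil.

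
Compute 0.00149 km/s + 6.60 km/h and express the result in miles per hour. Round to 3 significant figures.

7.43 miles per hour

0.00149 km/s = 3.33304 mph and 6.60 km/h = 4.10105 mph.
3.33304 + 4.10105 ≈ 7.43 mph.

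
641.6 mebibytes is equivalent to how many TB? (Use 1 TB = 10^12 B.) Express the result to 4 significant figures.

1 mebibyte = 1.04858e-6 terabytes.
Then 641.6 × 1.04858e-6 ≈ 0.0006728 TB.

0.0006728 TB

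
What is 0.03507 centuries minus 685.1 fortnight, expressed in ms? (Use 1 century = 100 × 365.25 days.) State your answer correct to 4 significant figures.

0.03507 century = 1.10673 × 10^11 ms and 685.1 fortnight = 8.28697 × 10^11 ms.
1.10673 × 10^11 − 8.28697 × 10^11 ≈ -7.180 × 10^11 ms.

-7.180 × 10^11 milliseconds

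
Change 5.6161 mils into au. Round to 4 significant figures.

9.535 × 10^-16 au

1 mil = 1.697885 × 10^-16 au.
Thus 5.6161 × 1.697885 × 10^-16 ≈ 9.535 × 10^-16 au.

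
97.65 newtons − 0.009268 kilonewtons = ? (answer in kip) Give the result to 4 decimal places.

0.0199 kip

97.65 N = 0.0219526 kip and 0.009268 kN = 0.00208353 kip.
0.0219526 − 0.00208353 ≈ 0.0199 kip.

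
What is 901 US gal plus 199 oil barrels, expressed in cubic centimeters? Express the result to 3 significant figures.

3.50 × 10^7 cm³

901 US gal = 3.41066 × 10^6 cm³ and 199 bbl = 3.16385 × 10^7 cm³.
3.41066 × 10^6 + 3.16385 × 10^7 ≈ 3.50 × 10^7 cm³.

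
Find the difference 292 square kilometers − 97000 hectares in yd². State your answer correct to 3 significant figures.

292 km² = 3.49229 × 10^8 yd² and 97000 ha = 1.16011 × 10^9 yd².
3.49229 × 10^8 − 1.16011 × 10^9 ≈ -8.11 × 10^8 yd².

-8.11 × 10^8 square yards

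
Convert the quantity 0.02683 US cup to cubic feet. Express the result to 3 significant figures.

1 US cup = 0.00835503 cubic feet.
0.02683 × 0.00835503 ≈ 0.000224 ft³.

0.000224 ft³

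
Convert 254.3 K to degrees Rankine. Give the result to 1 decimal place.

457.7 °R

°R = K × 9/5.
Applying the formula gives 457.7 °R.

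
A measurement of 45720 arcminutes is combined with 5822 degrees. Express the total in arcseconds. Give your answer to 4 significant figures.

2.370 × 10^7 arcseconds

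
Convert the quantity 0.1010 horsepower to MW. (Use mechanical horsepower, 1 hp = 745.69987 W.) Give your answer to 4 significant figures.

7.532 × 10^-5 MW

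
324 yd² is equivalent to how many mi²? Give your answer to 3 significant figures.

1 square yard = 3.22831 × 10^-7 square miles.
324 × 3.22831 × 10^-7 ≈ 0.000105 mi².

0.000105 mi²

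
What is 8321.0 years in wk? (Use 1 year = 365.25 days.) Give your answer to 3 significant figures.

434000 weeks

1 year = 52.1786 wk.
Then 8321.0 × 52.1786 ≈ 434000 wk.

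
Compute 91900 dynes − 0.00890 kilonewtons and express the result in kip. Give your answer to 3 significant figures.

-0.00179 kips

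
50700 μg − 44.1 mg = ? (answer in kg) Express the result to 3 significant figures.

6.60e-6 kg

50700 μg = 5.07000e-5 kg and 44.1 mg = 4.41000e-5 kg.
5.07000e-5 − 4.41000e-5 ≈ 6.60e-6 kg.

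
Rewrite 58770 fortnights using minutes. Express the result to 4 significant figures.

1.185e+9 minutes

1 fortnight = 20160.0 minutes.
Thus 58770 × 20160.0 ≈ 1.185e+9 min.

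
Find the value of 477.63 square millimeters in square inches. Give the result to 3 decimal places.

0.740 in²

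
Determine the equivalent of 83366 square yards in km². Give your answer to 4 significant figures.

1 yd² = 8.36127 × 10^-7 square kilometers.
Thus 83366 × 8.36127 × 10^-7 ≈ 0.06970 km².

0.06970 square kilometers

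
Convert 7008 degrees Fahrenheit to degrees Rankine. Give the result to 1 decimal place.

7467.7 degrees Rankine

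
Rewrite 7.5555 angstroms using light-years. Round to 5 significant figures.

7.9862e-26 ly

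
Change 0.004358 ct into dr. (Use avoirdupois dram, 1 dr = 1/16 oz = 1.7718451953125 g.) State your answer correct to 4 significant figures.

1 ct = 0.112877 drams.
0.004358 × 0.112877 ≈ 0.0004919 dr.

0.0004919 dr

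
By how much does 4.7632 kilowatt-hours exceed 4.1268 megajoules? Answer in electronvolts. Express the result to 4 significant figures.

8.127 × 10^25 electronvolts

4.7632 kWh = 1.07026 × 10^26 eV and 4.1268 MJ = 2.57575 × 10^25 eV.
1.07026 × 10^26 − 2.57575 × 10^25 ≈ 8.127 × 10^25 eV.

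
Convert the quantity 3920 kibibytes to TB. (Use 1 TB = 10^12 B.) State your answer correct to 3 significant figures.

4.01 × 10^-6 TB

1 KiB = 1.02400 × 10^-9 TB.
Then 3920 × 1.02400 × 10^-9 ≈ 4.01 × 10^-6 TB.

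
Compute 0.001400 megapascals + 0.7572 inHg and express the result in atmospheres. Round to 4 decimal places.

0.001400 MPa = 0.0138169 atm and 0.7572 inHg = 0.0253064 atm.
0.0138169 + 0.0253064 ≈ 0.0391 atm.

0.0391 atmospheres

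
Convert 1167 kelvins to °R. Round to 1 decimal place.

2100.6 degrees Rankine

°R = K × 9/5.
Applying the formula gives 2100.6 °R.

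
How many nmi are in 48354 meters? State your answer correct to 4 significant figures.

1 meter = 0.000539957 nautical miles.
Thus 48354 × 0.000539957 ≈ 26.11 nmi.

26.11 nmi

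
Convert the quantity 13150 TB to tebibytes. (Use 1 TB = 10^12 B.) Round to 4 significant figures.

11960 TiB

1 TB = 0.909495 TiB.
13150 × 0.909495 ≈ 11960 TiB.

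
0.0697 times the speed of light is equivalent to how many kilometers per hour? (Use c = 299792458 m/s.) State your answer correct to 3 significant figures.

7.52e+7 km/h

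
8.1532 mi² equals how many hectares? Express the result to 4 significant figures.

2112 ha

1 mi² = 258.999 hectares.
Then 8.1532 × 258.999 ≈ 2112 ha.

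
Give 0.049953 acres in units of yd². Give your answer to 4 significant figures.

241.8 yd²

1 acre = 4840.00 yd².
0.049953 × 4840.00 ≈ 241.8 yd².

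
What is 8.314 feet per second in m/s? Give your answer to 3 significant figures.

1 ft/s = 0.304800 meters per second.
8.314 × 0.304800 ≈ 2.53 m/s.

2.53 meters per second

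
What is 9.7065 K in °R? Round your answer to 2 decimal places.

°R = K × 9/5.
Applying the formula gives 17.47 °R.

17.47 °R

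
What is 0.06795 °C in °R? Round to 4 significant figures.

°R = (°C + 273.15) × 9/5.
Applying the formula gives 491.8 °R.

491.8 degrees Rankine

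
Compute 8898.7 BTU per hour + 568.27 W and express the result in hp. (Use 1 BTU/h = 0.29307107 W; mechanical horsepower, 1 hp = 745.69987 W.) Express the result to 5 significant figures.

4.2594 hp

8898.7 BTU/h = 3.49732 hp and 568.27 W = 0.762063 hp.
3.49732 + 0.762063 ≈ 4.2594 hp.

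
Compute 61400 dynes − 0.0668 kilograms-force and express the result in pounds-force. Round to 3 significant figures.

-0.00924 lbf

61400 dyn = 0.138033 lbf and 0.0668 kgf = 0.147269 lbf.
0.138033 − 0.147269 ≈ -0.00924 lbf.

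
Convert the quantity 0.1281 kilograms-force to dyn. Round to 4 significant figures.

1 kgf = 980665 dynes.
So 0.1281 × 980665 ≈ 125600 dyn.

125600 dyn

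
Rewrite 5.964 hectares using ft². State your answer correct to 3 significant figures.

642000 ft²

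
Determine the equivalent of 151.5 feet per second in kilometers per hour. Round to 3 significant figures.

166 km/h

1 ft/s = 1.09728 km/h.
151.5 × 1.09728 ≈ 166 km/h.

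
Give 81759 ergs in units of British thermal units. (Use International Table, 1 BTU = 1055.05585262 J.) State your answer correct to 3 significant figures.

1 erg = 9.47817e-11 BTU.
81759 × 9.47817e-11 ≈ 7.75e-6 BTU.

7.75e-6 British thermal units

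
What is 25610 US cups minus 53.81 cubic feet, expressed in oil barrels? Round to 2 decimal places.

25610 US cup = 38.1101 bbl and 53.81 ft³ = 9.58397 bbl.
38.1101 − 9.58397 ≈ 28.53 bbl.

28.53 oil barrels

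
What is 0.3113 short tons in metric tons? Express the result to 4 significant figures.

0.2824 t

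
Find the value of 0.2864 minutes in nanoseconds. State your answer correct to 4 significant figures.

1.718 × 10^10 ns

1 min = 6.00000 × 10^10 ns.
Thus 0.2864 × 6.00000 × 10^10 ≈ 1.718 × 10^10 ns.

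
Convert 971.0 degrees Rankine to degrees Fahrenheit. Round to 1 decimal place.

°R = °F + 459.67.
Applying the formula gives 511.3 °F.

511.3 degrees Fahrenheit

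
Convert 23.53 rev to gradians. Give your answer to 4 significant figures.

9412 gradians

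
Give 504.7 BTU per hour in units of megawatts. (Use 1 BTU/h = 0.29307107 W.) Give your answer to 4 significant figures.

1 BTU/h = 2.93071 × 10^-7 MW.
Thus 504.7 × 2.93071 × 10^-7 ≈ 0.0001479 MW.

0.0001479 MW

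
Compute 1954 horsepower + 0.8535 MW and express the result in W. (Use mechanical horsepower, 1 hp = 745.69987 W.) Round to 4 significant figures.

2.311e+6 W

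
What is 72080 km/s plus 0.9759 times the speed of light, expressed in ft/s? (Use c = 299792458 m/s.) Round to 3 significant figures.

1.20 × 10^9 ft/s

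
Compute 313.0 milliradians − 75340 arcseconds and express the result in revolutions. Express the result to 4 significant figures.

-0.008317 revolutions

313.0 mrad = 0.0498155 rev and 75340 arcsec = 0.0581327 rev.
0.0498155 − 0.0581327 ≈ -0.008317 rev.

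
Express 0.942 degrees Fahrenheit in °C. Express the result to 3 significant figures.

-17.3 °C

°F = °C × 9/5 + 32.
Applying the formula gives -17.3 °C.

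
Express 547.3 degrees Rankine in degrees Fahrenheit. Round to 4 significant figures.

°R = °F + 459.67.
Applying the formula gives 87.63 °F.

87.63 °F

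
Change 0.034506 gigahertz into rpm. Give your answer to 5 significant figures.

1 GHz = 6.00000e+10 revolutions per minute.
Thus 0.034506 × 6.00000e+10 ≈ 2.0704e+9 rpm.

2.0704e+9 revolutions per minute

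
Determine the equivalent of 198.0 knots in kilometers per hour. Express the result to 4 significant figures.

366.7 kilometers per hour

1 kn = 1.85200 kilometers per hour.
So 198.0 × 1.85200 ≈ 366.7 km/h.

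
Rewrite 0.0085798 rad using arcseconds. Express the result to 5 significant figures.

1 radian = 206265 arcsec.
0.0085798 × 206265 ≈ 1769.7 arcsec.

1769.7 arcsec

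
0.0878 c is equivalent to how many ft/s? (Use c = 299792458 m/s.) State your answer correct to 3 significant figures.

8.64e+7 feet per second

1 speed of light = 9.83571e+8 ft/s.
Then 0.0878 × 9.83571e+8 ≈ 8.64e+7 ft/s.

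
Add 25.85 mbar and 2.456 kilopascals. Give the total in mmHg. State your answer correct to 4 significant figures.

37.81 mmHg

25.85 mbar = 19.3891 mmHg and 2.456 kPa = 18.4215 mmHg.
19.3891 + 18.4215 ≈ 37.81 mmHg.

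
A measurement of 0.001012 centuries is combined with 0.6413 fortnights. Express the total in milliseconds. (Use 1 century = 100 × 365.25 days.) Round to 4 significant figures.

0.001012 century = 3.19363e+9 ms and 0.6413 fortnight = 7.75716e+8 ms.
3.19363e+9 + 7.75716e+8 ≈ 3.969e+9 ms.

3.969e+9 milliseconds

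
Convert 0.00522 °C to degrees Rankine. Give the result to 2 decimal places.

491.68 °R

°R = (°C + 273.15) × 9/5.
Applying the formula gives 491.68 °R.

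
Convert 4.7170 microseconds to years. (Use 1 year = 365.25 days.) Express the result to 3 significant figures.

1 microsecond = 3.16881 × 10^-14 yr.
4.7170 × 3.16881 × 10^-14 ≈ 1.49 × 10^-13 yr.

1.49 × 10^-13 years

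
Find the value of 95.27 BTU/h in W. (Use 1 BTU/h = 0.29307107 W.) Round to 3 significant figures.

27.9 W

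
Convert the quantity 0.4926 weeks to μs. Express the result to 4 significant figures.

1 week = 6.04800e+11 μs.
Thus 0.4926 × 6.04800e+11 ≈ 2.979e+11 μs.

2.979e+11 μs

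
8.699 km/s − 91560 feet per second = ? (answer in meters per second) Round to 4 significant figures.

8.699 km/s = 8699.00 m/s and 91560 ft/s = 27907.5 m/s.
8699.00 − 27907.5 ≈ -19210 m/s.

-19210 m/s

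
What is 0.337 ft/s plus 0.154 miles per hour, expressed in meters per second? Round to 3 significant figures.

0.172 meters per second

0.337 ft/s = 0.102718 m/s and 0.154 mph = 0.0688442 m/s.
0.102718 + 0.0688442 ≈ 0.172 m/s.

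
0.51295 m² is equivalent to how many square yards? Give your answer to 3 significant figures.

0.613 yd²

1 m² = 1.19599 square yards.
0.51295 × 1.19599 ≈ 0.613 yd².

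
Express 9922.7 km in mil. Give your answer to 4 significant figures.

1 kilometer = 3.93701e+7 mil.
Then 9922.7 × 3.93701e+7 ≈ 3.907e+11 mil.

3.907e+11 mil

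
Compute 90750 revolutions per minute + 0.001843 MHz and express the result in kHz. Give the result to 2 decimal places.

90750 rpm = 1.51250 kHz and 0.001843 MHz = 1.84300 kHz.
1.51250 + 1.84300 ≈ 3.36 kHz.

3.36 kHz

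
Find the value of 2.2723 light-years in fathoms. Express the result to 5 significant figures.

1.1755e+16 fathoms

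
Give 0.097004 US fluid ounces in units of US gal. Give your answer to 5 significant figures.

1 US fl oz = 0.00781250 US gallons.
Then 0.097004 × 0.00781250 ≈ 0.00075784 US gal.

0.00075784 US gal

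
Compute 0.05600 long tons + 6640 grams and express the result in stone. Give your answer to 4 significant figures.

0.05600 long ton = 8.96000 st and 6640 g = 1.04562 st.
8.96000 + 1.04562 ≈ 10.01 st.

10.01 st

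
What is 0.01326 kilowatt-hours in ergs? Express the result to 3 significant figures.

1 kWh = 3.60000 × 10^13 erg.
Thus 0.01326 × 3.60000 × 10^13 ≈ 4.77 × 10^11 erg.

4.77 × 10^11 ergs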